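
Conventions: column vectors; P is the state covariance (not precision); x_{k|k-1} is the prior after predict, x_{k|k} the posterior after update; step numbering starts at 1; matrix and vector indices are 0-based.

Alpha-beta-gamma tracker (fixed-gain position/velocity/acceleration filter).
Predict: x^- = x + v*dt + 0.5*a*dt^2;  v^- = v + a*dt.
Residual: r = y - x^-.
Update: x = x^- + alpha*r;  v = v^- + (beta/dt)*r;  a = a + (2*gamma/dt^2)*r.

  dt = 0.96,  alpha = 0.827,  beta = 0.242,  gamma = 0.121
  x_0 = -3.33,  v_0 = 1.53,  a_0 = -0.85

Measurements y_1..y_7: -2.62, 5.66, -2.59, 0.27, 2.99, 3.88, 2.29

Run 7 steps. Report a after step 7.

step 1: x_pred=-2.2529  r=-0.3671  x^+=-2.5565  v^+=0.6215  a^+=-0.9464
step 2: x_pred=-2.3960  r=8.0560  x^+=4.2663  v^+=1.7437  a^+=1.1690
step 3: x_pred=6.4789  r=-9.0689  x^+=-1.0211  v^+=0.5798  a^+=-1.2124
step 4: x_pred=-1.0231  r=1.2931  x^+=0.0463  v^+=-0.2581  a^+=-0.8728
step 5: x_pred=-0.6037  r=3.5937  x^+=2.3683  v^+=-0.1901  a^+=0.0708
step 6: x_pred=2.2184  r=1.6616  x^+=3.5925  v^+=0.2967  a^+=0.5071
step 7: x_pred=4.1111  r=-1.8211  x^+=2.6051  v^+=0.3245  a^+=0.0289

a_post = 0.0289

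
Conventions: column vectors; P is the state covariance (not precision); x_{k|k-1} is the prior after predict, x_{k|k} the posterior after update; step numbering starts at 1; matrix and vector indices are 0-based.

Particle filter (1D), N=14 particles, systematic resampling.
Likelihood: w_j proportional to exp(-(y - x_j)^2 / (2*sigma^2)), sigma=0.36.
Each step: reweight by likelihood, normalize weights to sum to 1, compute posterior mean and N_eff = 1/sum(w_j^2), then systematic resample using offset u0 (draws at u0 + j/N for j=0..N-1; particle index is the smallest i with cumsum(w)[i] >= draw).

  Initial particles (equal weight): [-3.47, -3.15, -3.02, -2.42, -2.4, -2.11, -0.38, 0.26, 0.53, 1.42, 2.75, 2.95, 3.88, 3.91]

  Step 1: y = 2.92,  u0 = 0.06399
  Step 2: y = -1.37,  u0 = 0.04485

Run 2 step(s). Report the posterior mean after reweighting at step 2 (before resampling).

step 1: w=[0.0000, 0.0000, 0.0000, 0.0000, 0.0000, 0.0000, 0.0000, 0.0000, 0.0000, 0.0001, 0.4605, 0.5130, 0.0147, 0.0117]  mean=2.8827  Neff=2.1028  idx=[10, 10, 10, 10, 10, 10, 11, 11, 11, 11, 11, 11, 11, 13]
step 2: w=[0.1664, 0.1664, 0.1664, 0.1664, 0.1664, 0.1664, 0.0002, 0.0002, 0.0002, 0.0002, 0.0002, 0.0002, 0.0002, 0.0000]  mean=2.7503  Neff=6.0208  idx=[0, 0, 1, 1, 1, 2, 2, 3, 3, 4, 4, 4, 5, 5]

post_mean = 2.7503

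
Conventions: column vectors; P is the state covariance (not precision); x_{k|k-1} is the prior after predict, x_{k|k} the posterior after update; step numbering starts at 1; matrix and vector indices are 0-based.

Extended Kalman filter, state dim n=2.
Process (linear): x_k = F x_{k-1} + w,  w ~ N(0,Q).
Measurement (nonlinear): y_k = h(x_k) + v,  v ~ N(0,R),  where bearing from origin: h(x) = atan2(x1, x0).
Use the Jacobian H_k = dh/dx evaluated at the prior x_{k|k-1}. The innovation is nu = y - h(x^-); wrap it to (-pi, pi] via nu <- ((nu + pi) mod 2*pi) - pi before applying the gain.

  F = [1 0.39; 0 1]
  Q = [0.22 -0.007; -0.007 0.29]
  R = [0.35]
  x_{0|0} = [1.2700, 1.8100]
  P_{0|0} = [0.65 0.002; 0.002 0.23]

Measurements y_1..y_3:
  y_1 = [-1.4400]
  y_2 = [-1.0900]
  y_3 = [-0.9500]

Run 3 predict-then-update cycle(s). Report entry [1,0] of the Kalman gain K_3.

K[1,0] = 0.5702

step 1: x^-=[1.9759, 1.8100]  P^-=[0.9065 0.0847; 0.0847 0.5200]  H_jac=[-0.2521 0.2752]  S=[0.4352]  K=[-0.4715; 0.2797]  nu=[-2.1816]  x^+=[3.0045, 1.1998]  P^+=[0.8098 0.1421; 0.1421 0.4859]
step 2: x^-=[3.4724, 1.1998]  P^-=[1.2145 0.3246; 0.3246 0.7759]  H_jac=[-0.0889 0.2573]  S=[0.3961]  K=[-0.0617; 0.4311]  nu=[-1.4227]  x^+=[3.5602, 0.5864]  P^+=[1.2130 0.3352; 0.3352 0.7023]
step 3: x^-=[3.7889, 0.5864]  P^-=[1.8013 0.6021; 0.6021 0.9923]  H_jac=[-0.0399 0.2578]  S=[0.4064]  K=[0.2050; 0.5702]  nu=[-1.1035]  x^+=[3.5627, -0.0429]  P^+=[1.7842 0.5545; 0.5545 0.8602]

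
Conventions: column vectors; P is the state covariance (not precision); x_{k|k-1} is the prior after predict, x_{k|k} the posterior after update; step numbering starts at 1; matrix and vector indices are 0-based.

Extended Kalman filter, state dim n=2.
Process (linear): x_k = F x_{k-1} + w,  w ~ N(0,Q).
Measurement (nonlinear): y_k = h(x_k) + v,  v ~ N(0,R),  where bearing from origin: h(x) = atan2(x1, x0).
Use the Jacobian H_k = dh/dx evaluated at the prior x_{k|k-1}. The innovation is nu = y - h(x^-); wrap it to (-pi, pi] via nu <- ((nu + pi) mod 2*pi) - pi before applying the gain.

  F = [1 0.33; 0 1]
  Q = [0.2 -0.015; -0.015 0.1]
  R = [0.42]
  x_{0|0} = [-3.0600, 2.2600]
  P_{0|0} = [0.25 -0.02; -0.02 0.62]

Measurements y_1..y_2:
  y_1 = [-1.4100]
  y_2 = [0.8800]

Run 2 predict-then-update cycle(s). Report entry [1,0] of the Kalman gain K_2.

step 1: x^-=[-2.3142, 2.2600]  P^-=[0.5043 0.1696; 0.1696 0.7200]  H_jac=[-0.2160 -0.2212]  S=[0.4950]  K=[-0.2959; -0.3958]  nu=[2.5051]  x^+=[-3.0554, 1.2686]  P^+=[0.4610 0.1116; 0.1116 0.6425]
step 2: x^-=[-2.6368, 1.2686]  P^-=[0.8046 0.3087; 0.3087 0.7425]  H_jac=[-0.1482 -0.3080]  S=[0.5363]  K=[-0.3996; -0.5117]  nu=[-1.8132]  x^+=[-1.9122, 2.1964]  P^+=[0.7190 0.1990; 0.1990 0.6021]

K[1,0] = -0.5117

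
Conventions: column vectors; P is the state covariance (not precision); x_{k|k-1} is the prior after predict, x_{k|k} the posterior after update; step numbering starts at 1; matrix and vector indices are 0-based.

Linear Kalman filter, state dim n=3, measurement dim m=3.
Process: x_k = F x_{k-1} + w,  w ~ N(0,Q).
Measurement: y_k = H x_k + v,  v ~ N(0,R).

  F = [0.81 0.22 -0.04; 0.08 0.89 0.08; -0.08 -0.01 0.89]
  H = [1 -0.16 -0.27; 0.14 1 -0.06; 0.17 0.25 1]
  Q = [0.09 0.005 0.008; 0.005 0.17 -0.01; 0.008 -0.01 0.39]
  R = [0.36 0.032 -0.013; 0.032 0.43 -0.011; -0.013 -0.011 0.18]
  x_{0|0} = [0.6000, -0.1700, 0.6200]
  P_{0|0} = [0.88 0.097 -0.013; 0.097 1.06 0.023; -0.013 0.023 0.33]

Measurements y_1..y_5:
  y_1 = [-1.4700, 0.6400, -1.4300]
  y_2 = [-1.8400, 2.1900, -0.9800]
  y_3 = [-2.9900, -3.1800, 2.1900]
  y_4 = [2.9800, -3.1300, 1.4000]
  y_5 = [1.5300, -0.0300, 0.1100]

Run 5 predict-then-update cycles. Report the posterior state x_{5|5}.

x_post = [0.2915, -0.7610, 0.4343]

step 1: x^-=[0.4238, -0.0537, 0.5055]  P^-=[0.7542 0.3389 -0.0705; 0.3389 1.0343 0.0088; -0.0705 0.0088 0.6587]  S=[1.1191 0.3187 -0.0978; 0.3187 1.5765 0.2950; -0.0978 0.2950 0.9344]  K=[0.6223 0.1256 0.1779; -0.0249 0.6656 0.1351; -0.1208 -0.1370 0.7251]  nu=[-1.7659, 0.6647, -1.9941]  x^+=[-0.9464, 0.1634, -0.8182]  P^+=[0.2251 0.0389 -0.0254; 0.0389 0.2750 -0.0580; -0.0254 -0.0580 0.1524]
step 2: x^-=[-0.6980, 0.0042, -0.6541]  P^-=[0.2678 0.1012 -0.0434; 0.1012 0.3872 -0.0534; -0.0434 -0.0534 0.5169]  S=[0.6618 0.1330 -0.1293; 0.1330 0.8598 0.0236; -0.1293 0.0236 0.6960]  K=[0.3994 0.0995 0.1102; 0.0008 0.4685 0.0713; -0.1057 -0.1081 0.6970]  nu=[-1.3180, 2.2443, -0.2083]  x^+=[-1.0240, 1.0396, -0.9025]  P^+=[0.1455 0.0328 -0.0194; 0.0328 0.1933 -0.0462; -0.0194 -0.0462 0.1429]
step 3: x^-=[-0.5646, 0.7711, -0.7317]  P^-=[0.2088 0.0757 -0.0309; 0.0757 0.3228 -0.0427; -0.0309 -0.0427 0.5078]  S=[0.6029 0.1059 -0.1304; 0.1059 0.7856 0.0137; -0.1304 0.0137 0.6886]  K=[0.3459 0.0876 0.0979; -0.0019 0.4268 0.0651; -0.0994 -0.0974 0.6974]  nu=[-2.4996, -3.9160, 2.8249]  x^+=[-1.4956, -0.7116, 1.8680]  P^+=[0.1262 0.0290 -0.0165; 0.0290 0.1762 -0.0419; -0.0165 -0.0419 0.1412]
step 4: x^-=[-1.4427, -0.6035, 1.7893]  P^-=[0.1937 0.0684 -0.0265; 0.0684 0.3092 -0.0387; -0.0265 -0.0387 0.5058]  S=[0.5876 0.0973 -0.1303; 0.0973 0.7690 0.0131; -0.1303 0.0131 0.6882]  K=[0.3306 0.0828 0.0952; -0.0049 0.4171 0.0642; -0.0967 -0.0942 0.6979]  nu=[4.8092, -2.2171, 0.0068]  x^+=[-0.0354, -1.5515, 1.5378]  P^+=[0.1206 0.0273 -0.0154; 0.0273 0.1722 -0.0407; -0.0154 -0.0407 0.1407]
step 5: x^-=[-0.4316, -1.2607, 1.3870]  P^-=[0.1892 0.0660 -0.0250; 0.0660 0.3060 -0.0374; -0.0250 -0.0374 0.5052]  S=[0.5830 0.0945 -0.1302; 0.0945 0.7649 0.0131; -0.1302 0.0131 0.6882]  K=[0.3259 0.0811 0.0944; -0.0063 0.4147 0.0640; -0.0957 -0.0933 0.6980]  nu=[2.1343, 1.3743, -0.8885]  x^+=[0.2915, -0.7610, 0.4343]  P^+=[0.1189 0.0267 -0.0150; 0.0267 0.1713 -0.0403; -0.0150 -0.0403 0.1405]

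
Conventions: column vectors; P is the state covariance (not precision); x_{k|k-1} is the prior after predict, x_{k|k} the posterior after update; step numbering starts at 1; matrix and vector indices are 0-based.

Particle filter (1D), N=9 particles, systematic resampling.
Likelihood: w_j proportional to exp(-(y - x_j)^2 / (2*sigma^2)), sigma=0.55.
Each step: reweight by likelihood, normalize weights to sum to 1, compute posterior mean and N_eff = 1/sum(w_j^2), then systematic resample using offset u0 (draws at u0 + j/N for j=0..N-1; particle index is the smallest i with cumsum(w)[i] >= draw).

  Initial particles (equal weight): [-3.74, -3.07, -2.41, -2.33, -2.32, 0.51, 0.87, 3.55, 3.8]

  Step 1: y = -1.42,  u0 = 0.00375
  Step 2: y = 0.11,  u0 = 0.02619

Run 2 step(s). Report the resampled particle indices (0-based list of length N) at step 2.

resampled_idx = [1, 2, 3, 4, 5, 6, 6, 7, 8]

step 1: w=[0.0002, 0.0153, 0.2718, 0.3495, 0.3601, 0.0029, 0.0002, 0.0000, 0.0000]  mean=-2.3507  Neff=3.0681  idx=[1, 2, 2, 3, 3, 3, 4, 4, 4]
step 2: w=[0.0001, 0.0712, 0.0712, 0.1372, 0.1372, 0.1372, 0.1487, 0.1487, 0.1487]  mean=-2.3370  Neff=7.5256  idx=[1, 2, 3, 4, 5, 6, 6, 7, 8]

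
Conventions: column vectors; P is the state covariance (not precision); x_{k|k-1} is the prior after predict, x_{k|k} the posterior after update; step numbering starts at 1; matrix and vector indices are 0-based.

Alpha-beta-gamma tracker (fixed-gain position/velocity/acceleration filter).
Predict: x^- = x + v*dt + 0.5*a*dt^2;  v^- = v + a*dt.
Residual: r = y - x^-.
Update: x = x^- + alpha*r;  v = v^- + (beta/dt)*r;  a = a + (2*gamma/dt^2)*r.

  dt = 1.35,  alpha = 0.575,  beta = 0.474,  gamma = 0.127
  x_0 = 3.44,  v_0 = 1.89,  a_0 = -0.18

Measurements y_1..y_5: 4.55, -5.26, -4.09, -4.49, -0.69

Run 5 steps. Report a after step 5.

a_post = 1.5402

step 1: x_pred=5.8275  r=-1.2775  x^+=5.0929  v^+=1.1985  a^+=-0.3580
step 2: x_pred=6.3846  r=-11.6446  x^+=-0.3110  v^+=-3.3734  a^+=-1.9809
step 3: x_pred=-6.6703  r=2.5803  x^+=-5.1866  v^+=-5.1417  a^+=-1.6213
step 4: x_pred=-13.6054  r=9.1154  x^+=-8.3640  v^+=-4.1300  a^+=-0.3509
step 5: x_pred=-14.2593  r=13.5693  x^+=-6.4570  v^+=0.1606  a^+=1.5402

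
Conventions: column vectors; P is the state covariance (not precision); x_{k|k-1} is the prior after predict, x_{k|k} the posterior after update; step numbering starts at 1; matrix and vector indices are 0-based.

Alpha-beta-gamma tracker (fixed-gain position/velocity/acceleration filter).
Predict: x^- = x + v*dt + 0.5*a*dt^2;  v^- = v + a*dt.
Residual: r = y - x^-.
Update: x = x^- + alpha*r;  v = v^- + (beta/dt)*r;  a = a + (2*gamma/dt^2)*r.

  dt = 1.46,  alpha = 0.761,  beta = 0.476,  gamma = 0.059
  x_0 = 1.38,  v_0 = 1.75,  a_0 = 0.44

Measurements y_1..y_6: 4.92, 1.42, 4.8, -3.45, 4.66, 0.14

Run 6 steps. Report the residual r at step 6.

step 1: x_pred=4.4040  r=0.5160  x^+=4.7967  v^+=2.5606  a^+=0.4686
step 2: x_pred=9.0346  r=-7.6146  x^+=3.2399  v^+=0.7622  a^+=0.0470
step 3: x_pred=4.4028  r=0.3972  x^+=4.7051  v^+=0.9604  a^+=0.0690
step 4: x_pred=6.1808  r=-9.6308  x^+=-1.1482  v^+=-2.0788  a^+=-0.4641
step 5: x_pred=-4.6779  r=9.3379  x^+=2.4282  v^+=0.2881  a^+=0.0528
step 6: x_pred=2.9051  r=-2.7651  x^+=0.8009  v^+=-0.5363  a^+=-0.1003

resid = -2.7651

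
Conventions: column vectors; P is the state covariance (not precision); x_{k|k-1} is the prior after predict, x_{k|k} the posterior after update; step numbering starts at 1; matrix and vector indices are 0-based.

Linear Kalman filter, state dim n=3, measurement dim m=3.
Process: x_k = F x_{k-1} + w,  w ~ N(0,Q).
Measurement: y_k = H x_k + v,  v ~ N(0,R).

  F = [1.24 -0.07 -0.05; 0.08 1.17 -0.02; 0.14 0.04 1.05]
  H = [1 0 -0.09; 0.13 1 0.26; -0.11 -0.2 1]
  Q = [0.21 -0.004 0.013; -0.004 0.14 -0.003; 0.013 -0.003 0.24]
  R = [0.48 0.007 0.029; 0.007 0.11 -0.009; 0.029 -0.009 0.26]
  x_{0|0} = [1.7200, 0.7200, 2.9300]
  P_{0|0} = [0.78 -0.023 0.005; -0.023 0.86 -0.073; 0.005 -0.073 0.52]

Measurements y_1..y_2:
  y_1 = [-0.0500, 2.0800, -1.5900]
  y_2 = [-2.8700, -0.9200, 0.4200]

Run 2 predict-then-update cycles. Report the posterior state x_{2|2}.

step 1: x^-=[1.9359, 0.9214, 3.3461]  P^-=[1.4177 -0.0258 0.1298; -0.0258 1.3215 -0.0580; 0.1298 -0.0580 0.8250]  S=[1.8810 0.1837 -0.0660; 0.1837 1.4832 -0.1174; -0.0660 -0.1174 1.1486]  K=[0.7446 0.0397 0.0286; -0.1033 0.8760 -0.1946; 0.0387 0.1703 0.7356]  nu=[-1.6848, 0.0369, -4.5389]  x^+=[0.5533, 2.0108, -0.0517]  P^+=[0.3637 -0.0531 0.0581; -0.0531 0.1158 -0.0441; 0.0581 -0.0441 0.1884]
step 2: x^-=[0.5479, 2.3980, 0.1036]  P^-=[0.7720 -0.0530 0.1423; -0.0530 0.2928 -0.0558; 0.1423 -0.0558 0.4678]  S=[1.2302 0.0837 0.0553; 0.0837 0.4143 0.0118; 0.0553 0.0118 0.7375]  K=[0.6097 0.0790 0.0452; -0.0782 0.6752 -0.1521; 0.0414 0.1775 0.6222]  nu=[-3.4085, -3.4161, 0.8563]  x^+=[-1.7617, 0.2275, -0.1111]  P^+=[0.2994 -0.0403 0.0536; -0.0403 0.0893 -0.0345; 0.0536 -0.0345 0.1604]

x_post = [-1.7617, 0.2275, -0.1111]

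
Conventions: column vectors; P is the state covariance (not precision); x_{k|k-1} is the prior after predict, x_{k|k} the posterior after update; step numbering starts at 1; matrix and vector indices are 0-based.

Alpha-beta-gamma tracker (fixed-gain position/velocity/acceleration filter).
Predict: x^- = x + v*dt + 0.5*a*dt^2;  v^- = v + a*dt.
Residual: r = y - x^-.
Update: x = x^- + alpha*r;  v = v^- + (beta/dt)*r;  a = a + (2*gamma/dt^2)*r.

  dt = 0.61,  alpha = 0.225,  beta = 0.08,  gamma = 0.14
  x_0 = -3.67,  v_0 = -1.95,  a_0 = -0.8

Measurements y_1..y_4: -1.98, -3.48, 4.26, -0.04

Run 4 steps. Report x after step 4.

step 1: x_pred=-5.0083  r=3.0283  x^+=-4.3270  v^+=-2.0408  a^+=1.4788
step 2: x_pred=-5.2967  r=1.8167  x^+=-4.8880  v^+=-0.9005  a^+=2.8459
step 3: x_pred=-4.9078  r=9.1678  x^+=-2.8451  v^+=2.0378  a^+=9.7445
step 4: x_pred=0.2110  r=-0.2510  x^+=0.1545  v^+=7.9490  a^+=9.5557

x_post = 0.1545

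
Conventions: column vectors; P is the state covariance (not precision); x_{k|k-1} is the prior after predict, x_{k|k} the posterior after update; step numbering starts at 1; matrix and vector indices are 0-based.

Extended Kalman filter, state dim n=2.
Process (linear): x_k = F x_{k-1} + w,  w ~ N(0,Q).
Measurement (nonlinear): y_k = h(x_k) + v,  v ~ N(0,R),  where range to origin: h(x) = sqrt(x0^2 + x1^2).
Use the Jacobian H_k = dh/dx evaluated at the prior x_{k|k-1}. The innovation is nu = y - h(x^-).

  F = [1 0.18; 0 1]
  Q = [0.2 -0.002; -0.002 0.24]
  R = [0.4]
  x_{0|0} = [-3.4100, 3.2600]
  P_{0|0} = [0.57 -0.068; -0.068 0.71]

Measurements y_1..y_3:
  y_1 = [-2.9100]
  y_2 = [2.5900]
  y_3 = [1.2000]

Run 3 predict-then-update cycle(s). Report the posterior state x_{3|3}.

step 1: x^-=[-2.8232, 3.2600]  P^-=[0.7685 0.0578; 0.0578 0.9500]  H_jac=[-0.6546 0.7559]  S=[1.2150]  K=[-0.3781; 0.5599]  nu=[-7.2225]  x^+=[-0.0922, -0.7840]  P^+=[0.5948 0.3150; 0.3150 0.5691]
step 2: x^-=[-0.2333, -0.7840]  P^-=[0.9267 0.4155; 0.4155 0.8091]  H_jac=[-0.2853 -0.9584]  S=[1.4459]  K=[-0.4582; -0.6183]  nu=[1.7721]  x^+=[-1.0454, -1.8796]  P^+=[0.6230 0.0058; 0.0058 0.2563]
step 3: x^-=[-1.3837, -1.8796]  P^-=[0.8334 0.0499; 0.0499 0.4963]  H_jac=[-0.5928 -0.8053]  S=[1.0625]  K=[-0.5029; -0.4041]  nu=[-1.1340]  x^+=[-0.8134, -1.4214]  P^+=[0.5647 -0.1660; -0.1660 0.3229]

x_post = [-0.8134, -1.4214]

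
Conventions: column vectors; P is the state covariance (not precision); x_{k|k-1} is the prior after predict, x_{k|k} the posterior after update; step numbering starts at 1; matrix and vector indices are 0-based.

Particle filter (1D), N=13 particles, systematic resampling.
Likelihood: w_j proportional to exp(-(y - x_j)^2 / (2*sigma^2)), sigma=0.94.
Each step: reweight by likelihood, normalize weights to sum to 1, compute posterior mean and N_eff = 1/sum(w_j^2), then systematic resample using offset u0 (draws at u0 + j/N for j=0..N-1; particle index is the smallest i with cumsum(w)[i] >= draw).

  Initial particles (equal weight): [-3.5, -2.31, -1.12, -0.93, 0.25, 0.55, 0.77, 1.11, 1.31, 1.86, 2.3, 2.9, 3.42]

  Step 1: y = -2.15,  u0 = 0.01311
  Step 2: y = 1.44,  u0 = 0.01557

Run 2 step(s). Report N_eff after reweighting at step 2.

N_eff = 4.7911

step 1: w=[0.1493, 0.4128, 0.2298, 0.1804, 0.0161, 0.0068, 0.0034, 0.0010, 0.0005, 0.0000, 0.0000, 0.0000, 0.0000]  mean=-1.8890  Neff=3.5930  idx=[0, 0, 1, 1, 1, 1, 1, 1, 2, 2, 2, 3, 3]
step 2: w=[0.0000, 0.0000, 0.0022, 0.0022, 0.0022, 0.0022, 0.0022, 0.0022, 0.1542, 0.1542, 0.1542, 0.2620, 0.2620]  mean=-1.0362  Neff=4.7911  idx=[8, 8, 9, 9, 10, 10, 11, 11, 11, 11, 12, 12, 12]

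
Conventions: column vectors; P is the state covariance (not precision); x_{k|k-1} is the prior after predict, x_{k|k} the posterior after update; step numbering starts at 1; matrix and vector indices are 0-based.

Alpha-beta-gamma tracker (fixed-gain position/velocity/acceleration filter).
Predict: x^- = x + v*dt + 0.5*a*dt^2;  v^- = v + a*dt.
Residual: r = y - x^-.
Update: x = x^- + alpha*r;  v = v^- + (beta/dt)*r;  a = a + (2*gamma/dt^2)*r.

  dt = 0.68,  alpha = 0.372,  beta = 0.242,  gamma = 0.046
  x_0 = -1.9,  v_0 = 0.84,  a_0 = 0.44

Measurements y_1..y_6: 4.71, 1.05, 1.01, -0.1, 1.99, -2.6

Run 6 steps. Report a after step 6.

a_post = -2.2675

step 1: x_pred=-1.2271  r=5.9371  x^+=0.9815  v^+=3.2521  a^+=1.6213
step 2: x_pred=3.5678  r=-2.5178  x^+=2.6312  v^+=3.4585  a^+=1.1203
step 3: x_pred=5.2420  r=-4.2320  x^+=3.6677  v^+=2.7142  a^+=0.2783
step 4: x_pred=5.5777  r=-5.6777  x^+=3.4656  v^+=0.8829  a^+=-0.8513
step 5: x_pred=3.8691  r=-1.8791  x^+=3.1701  v^+=-0.3648  a^+=-1.2252
step 6: x_pred=2.6388  r=-5.2388  x^+=0.6900  v^+=-3.0623  a^+=-2.2675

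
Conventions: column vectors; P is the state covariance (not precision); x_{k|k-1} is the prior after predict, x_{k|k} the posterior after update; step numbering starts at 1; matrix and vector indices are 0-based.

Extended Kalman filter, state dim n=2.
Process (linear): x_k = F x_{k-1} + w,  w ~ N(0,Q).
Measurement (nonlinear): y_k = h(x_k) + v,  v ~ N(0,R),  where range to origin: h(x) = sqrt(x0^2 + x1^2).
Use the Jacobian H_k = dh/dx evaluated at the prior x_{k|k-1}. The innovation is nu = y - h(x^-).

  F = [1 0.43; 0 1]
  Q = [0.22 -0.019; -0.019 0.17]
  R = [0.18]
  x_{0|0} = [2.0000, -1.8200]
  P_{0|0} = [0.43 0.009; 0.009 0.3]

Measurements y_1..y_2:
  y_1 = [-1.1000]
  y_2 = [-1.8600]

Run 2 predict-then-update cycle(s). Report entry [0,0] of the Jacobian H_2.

step 1: x^-=[1.2174, -1.8200]  P^-=[0.7132 0.1190; 0.1190 0.4700]  H_jac=[0.5560 -0.8312]  S=[0.6152]  K=[0.4838; -0.5275]  nu=[-3.2896]  x^+=[-0.3741, -0.0848]  P^+=[0.5692 0.2760; 0.2760 0.2988]
step 2: x^-=[-0.4105, -0.0848]  P^-=[1.0818 0.3855; 0.3855 0.4688]  H_jac=[-0.9793 -0.2023]  S=[1.3895]  K=[-0.8186; -0.3400]  nu=[-2.2792]  x^+=[1.4552, 0.6900]  P^+=[0.1507 -0.0012; -0.0012 0.3083]

H_jac[0,0] = -0.9793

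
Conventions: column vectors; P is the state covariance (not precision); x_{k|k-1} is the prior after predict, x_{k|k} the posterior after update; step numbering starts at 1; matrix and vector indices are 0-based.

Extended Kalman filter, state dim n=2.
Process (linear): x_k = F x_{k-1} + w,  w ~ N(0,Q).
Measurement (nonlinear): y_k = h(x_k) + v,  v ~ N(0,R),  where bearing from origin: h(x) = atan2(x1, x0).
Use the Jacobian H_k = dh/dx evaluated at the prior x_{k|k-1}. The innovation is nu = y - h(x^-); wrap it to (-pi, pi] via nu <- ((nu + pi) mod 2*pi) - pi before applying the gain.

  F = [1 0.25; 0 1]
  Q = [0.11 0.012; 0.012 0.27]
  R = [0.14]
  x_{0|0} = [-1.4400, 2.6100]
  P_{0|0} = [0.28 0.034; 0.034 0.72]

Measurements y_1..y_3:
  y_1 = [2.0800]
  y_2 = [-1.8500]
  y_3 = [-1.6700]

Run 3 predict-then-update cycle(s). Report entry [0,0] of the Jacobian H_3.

H_jac[0,0] = -0.0429

step 1: x^-=[-0.7875, 2.6100]  P^-=[0.4520 0.2260; 0.2260 0.9900]  H_jac=[-0.3512 -0.1060]  S=[0.2237]  K=[-0.8167; -0.8238]  nu=[0.2162]  x^+=[-0.9640, 2.4319]  P^+=[0.3028 0.0755; 0.0755 0.8382]
step 2: x^-=[-0.3561, 2.4319]  P^-=[0.5030 0.2971; 0.2971 1.1082]  H_jac=[-0.4026 -0.0589]  S=[0.2395]  K=[-0.9187; -0.7722]  nu=[2.7170]  x^+=[-2.8521, 0.3339]  P^+=[0.3009 0.1272; 0.1272 0.9654]
step 3: x^-=[-2.7686, 0.3339]  P^-=[0.5348 0.3806; 0.3806 1.2354]  H_jac=[-0.0429 -0.3560]  S=[0.3092]  K=[-0.5124; -1.4753]  nu=[1.5916]  x^+=[-3.5842, -2.0142]  P^+=[0.4536 0.1468; 0.1468 0.5624]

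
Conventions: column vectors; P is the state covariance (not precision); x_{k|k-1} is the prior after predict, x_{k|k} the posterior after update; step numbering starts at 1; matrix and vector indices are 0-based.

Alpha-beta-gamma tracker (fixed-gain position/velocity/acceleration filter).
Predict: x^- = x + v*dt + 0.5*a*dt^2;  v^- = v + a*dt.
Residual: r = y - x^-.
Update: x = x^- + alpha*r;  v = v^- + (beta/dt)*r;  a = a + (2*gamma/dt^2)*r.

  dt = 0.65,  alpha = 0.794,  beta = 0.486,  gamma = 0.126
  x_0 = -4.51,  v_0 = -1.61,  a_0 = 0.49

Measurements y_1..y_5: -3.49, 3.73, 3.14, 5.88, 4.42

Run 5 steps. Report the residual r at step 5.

step 1: x_pred=-5.4530  r=1.9630  x^+=-3.8944  v^+=0.1762  a^+=1.6608
step 2: x_pred=-3.4290  r=7.1590  x^+=2.2552  v^+=6.6085  a^+=5.9308
step 3: x_pred=7.8036  r=-4.6636  x^+=4.1007  v^+=6.9765  a^+=3.1492
step 4: x_pred=9.3007  r=-3.4207  x^+=6.5847  v^+=6.4658  a^+=1.1089
step 5: x_pred=11.0217  r=-6.6017  x^+=5.7800  v^+=2.2506  a^+=-2.8287

resid = -6.6017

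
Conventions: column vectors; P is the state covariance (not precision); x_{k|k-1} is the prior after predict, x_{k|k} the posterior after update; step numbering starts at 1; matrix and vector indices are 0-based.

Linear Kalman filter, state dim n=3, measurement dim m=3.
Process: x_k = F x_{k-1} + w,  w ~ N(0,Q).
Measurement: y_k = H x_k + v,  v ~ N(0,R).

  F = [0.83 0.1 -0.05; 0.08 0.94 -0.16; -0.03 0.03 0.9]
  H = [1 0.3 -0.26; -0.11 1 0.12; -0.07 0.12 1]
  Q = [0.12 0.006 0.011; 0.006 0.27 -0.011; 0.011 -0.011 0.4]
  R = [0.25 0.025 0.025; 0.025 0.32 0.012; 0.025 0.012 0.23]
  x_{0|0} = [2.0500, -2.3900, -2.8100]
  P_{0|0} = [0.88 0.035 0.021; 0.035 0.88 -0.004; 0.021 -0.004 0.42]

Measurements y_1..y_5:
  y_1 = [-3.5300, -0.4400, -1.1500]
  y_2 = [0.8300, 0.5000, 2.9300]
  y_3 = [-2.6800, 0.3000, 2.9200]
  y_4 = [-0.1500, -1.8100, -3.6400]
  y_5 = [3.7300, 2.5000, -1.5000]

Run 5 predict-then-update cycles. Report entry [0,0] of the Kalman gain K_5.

step 1: x^-=[1.6030, -1.6330, -2.6622]  P^-=[0.7402 0.1755 -0.0110; 0.1755 1.0699 -0.0514; -0.0110 -0.0514 0.7404]  S=[1.2556 0.4210 -0.1885; 0.4210 1.3588 0.1695; -0.1885 0.1695 0.9757]  K=[0.7080 -0.1664 0.1228; 0.1594 0.7228 -0.0285; -0.0438 -0.0520 0.7539]  nu=[-5.3353, 1.6888, 1.8204]  x^+=[-2.2317, -1.3148, -1.1442]  P^+=[0.1974 -0.0196 0.0601; -0.0196 0.2356 -0.0235; 0.0601 -0.0235 0.1787]
step 2: x^-=[-1.9266, -1.2313, -1.0022]  P^-=[0.2508 0.0205 0.0412; 0.0205 0.4866 -0.0452; 0.0412 -0.0452 0.5407]  S=[0.5791 0.1626 -0.0837; 0.1626 0.8010 0.0847; -0.0837 0.0847 0.7619]  K=[0.4698 -0.1084 0.0980; 0.1423 0.5725 -0.0326; -0.0842 -0.0374 0.6936]  nu=[2.8654, 1.6397, 3.9451]  x^+=[-0.3714, -0.0135, 1.4316]  P^+=[0.1323 -0.0125 0.0437; -0.0125 0.1874 -0.0204; 0.0437 -0.0204 0.1625]
step 3: x^-=[-0.3812, -0.2715, 1.2992]  P^-=[0.2079 0.0192 0.0316; 0.0192 0.4438 -0.0429; 0.0316 -0.0429 0.5285]  S=[0.5354 0.1516 -0.0884; 0.1516 0.7585 0.0814; -0.0884 0.0814 0.7508]  K=[0.4246 -0.0940 0.0860; 0.1446 0.5499 -0.0306; -0.0995 -0.0313 0.6857]  nu=[-1.8796, 0.3737, 1.6267]  x^+=[-1.0745, -0.3876, 2.5900]  P^+=[0.1190 -0.0100 0.0388; -0.0100 0.1804 -0.0192; 0.0388 -0.0192 0.1599]
step 4: x^-=[-1.0601, -0.8647, 2.3516]  P^-=[0.1995 0.0202 0.0285; 0.0202 0.4375 -0.0421; 0.0285 -0.0421 0.5266]  S=[0.5284 0.1511 -0.0904; 0.1511 0.7522 0.0815; -0.0904 0.0815 0.7495]  K=[0.4149 -0.0901 0.0825; 0.1462 0.5458 -0.0297; -0.1036 -0.0294 0.6840]  nu=[1.7809, -1.3441, -5.9621]  x^+=[-0.6919, -1.1609, -1.8712]  P^+=[0.1160 -0.0092 0.0375; -0.0092 0.1792 -0.0188; 0.0375 -0.0188 0.1592]
step 5: x^-=[-0.5968, -0.8472, -1.6982]  P^-=[0.1977 0.0206 0.0277; 0.0206 0.4365 -0.0418; 0.0277 -0.0418 0.5262]  S=[0.5271 0.1512 -0.0910; 0.1512 0.7511 0.0816; -0.0910 0.0816 0.7492]  K=[0.4128 -0.0890 0.0816; 0.1468 0.5450 -0.0294; -0.1046 -0.0289 0.6835]  nu=[4.1394, 3.4853, 0.2581]  x^+=[0.8227, 1.6524, -2.0556]  P^+=[0.1154 -0.0090 0.0372; -0.0090 0.1790 -0.0187; 0.0372 -0.0187 0.1591]

K[0,0] = 0.4128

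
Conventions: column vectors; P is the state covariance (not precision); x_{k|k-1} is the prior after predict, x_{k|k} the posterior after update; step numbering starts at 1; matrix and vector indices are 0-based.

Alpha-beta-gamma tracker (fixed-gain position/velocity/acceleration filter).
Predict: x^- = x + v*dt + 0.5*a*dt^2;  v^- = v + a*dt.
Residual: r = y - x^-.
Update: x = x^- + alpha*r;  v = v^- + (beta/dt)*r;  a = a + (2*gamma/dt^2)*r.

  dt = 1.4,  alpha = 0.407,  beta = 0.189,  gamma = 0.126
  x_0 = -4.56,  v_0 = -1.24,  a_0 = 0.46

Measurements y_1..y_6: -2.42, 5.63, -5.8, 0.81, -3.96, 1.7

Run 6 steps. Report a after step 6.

step 1: x_pred=-5.8452  r=3.4252  x^+=-4.4511  v^+=-0.1336  a^+=0.9004
step 2: x_pred=-3.7558  r=9.3858  x^+=0.0642  v^+=2.3940  a^+=2.1071
step 3: x_pred=5.4808  r=-11.2808  x^+=0.8895  v^+=3.8211  a^+=0.6567
step 4: x_pred=6.8827  r=-6.0727  x^+=4.4111  v^+=3.9207  a^+=-0.1240
step 5: x_pred=9.7785  r=-13.7385  x^+=4.1869  v^+=1.8924  a^+=-1.8904
step 6: x_pred=4.9836  r=-3.2836  x^+=3.6472  v^+=-1.1975  a^+=-2.3126

a_post = -2.3126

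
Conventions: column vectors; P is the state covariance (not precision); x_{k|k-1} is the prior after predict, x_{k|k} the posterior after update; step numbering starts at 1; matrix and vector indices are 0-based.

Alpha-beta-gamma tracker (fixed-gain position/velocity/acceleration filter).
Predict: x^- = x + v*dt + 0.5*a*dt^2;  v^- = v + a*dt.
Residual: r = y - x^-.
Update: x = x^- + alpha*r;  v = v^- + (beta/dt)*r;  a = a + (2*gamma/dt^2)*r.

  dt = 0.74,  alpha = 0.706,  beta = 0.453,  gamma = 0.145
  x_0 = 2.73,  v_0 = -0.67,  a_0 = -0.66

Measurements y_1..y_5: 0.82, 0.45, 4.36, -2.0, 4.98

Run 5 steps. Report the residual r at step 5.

resid = 6.0791

step 1: x_pred=2.0535  r=-1.2335  x^+=1.1826  v^+=-1.9135  a^+=-1.3132
step 2: x_pred=-0.5929  r=1.0429  x^+=0.1434  v^+=-2.2469  a^+=-0.7609
step 3: x_pred=-1.7276  r=6.0876  x^+=2.5702  v^+=0.9167  a^+=2.4630
step 4: x_pred=3.9229  r=-5.9229  x^+=-0.2587  v^+=-0.8865  a^+=-0.6737
step 5: x_pred=-1.0991  r=6.0791  x^+=3.1927  v^+=2.3364  a^+=2.5457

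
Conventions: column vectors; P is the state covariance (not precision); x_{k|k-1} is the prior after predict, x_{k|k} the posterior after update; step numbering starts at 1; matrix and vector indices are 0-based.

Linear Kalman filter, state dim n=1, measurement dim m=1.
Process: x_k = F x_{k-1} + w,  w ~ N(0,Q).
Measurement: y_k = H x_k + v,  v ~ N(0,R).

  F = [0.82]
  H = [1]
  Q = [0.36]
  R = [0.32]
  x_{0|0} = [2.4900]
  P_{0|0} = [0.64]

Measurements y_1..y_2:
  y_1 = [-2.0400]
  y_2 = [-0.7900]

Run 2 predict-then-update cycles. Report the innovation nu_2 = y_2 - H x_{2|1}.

innov = [-0.0818]

step 1: x^-=[2.0418]  P^-=[0.7903]  S=[1.1103]  K=[0.7118]  nu=[-4.0818]  x^+=[-0.8636]  P^+=[0.2278]
step 2: x^-=[-0.7082]  P^-=[0.5132]  S=[0.8332]  K=[0.6159]  nu=[-0.0818]  x^+=[-0.7586]  P^+=[0.1971]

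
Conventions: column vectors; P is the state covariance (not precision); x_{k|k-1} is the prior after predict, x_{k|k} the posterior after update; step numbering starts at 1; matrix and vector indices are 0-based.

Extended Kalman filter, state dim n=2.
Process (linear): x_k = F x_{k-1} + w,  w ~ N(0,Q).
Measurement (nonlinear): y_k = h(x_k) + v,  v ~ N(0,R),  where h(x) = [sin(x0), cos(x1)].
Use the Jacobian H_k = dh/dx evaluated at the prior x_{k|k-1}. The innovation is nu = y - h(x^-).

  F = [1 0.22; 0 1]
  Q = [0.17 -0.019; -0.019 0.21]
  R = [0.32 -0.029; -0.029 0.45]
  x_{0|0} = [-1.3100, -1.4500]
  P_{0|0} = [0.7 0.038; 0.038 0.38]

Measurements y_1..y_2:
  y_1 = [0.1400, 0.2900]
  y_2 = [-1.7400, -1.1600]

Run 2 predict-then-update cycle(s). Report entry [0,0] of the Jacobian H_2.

H_jac[0,0] = -0.4823

step 1: x^-=[-1.6290, -1.4500]  P^-=[0.9051 0.1026; 0.1026 0.5900]  H_jac=[-0.0582 0.0000; 0.0000 0.9927]  S=[0.3231 -0.0349; -0.0349 1.0314]  K=[-0.1529 0.0936; 0.0431 0.5693]  nu=[1.1383, 0.1695]  x^+=[-1.7871, -1.3045]  P^+=[0.8875 0.0469; 0.0469 0.2568]
step 2: x^-=[-2.0741, -1.3045]  P^-=[1.0906 0.0844; 0.0844 0.4668]  H_jac=[-0.4823 0.0000; 0.0000 0.9647]  S=[0.5737 -0.0683; -0.0683 0.8845]  K=[-0.9143 0.0215; -0.0105 0.5084]  nu=[-0.8640, -1.4232]  x^+=[-1.3147, -2.0189]  P^+=[0.6079 0.0375; 0.0375 0.2374]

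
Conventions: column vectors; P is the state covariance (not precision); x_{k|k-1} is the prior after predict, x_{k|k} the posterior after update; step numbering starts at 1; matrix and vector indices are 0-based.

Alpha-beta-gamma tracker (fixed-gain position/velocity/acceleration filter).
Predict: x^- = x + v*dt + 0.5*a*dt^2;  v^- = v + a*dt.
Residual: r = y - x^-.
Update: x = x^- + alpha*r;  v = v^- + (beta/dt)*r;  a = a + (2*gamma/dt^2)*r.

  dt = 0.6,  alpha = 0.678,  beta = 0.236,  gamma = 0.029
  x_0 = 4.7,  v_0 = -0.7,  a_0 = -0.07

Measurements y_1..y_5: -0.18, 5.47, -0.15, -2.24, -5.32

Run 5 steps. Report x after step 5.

step 1: x_pred=4.2674  r=-4.4474  x^+=1.2521  v^+=-2.4913  a^+=-0.7865
step 2: x_pred=-0.3843  r=5.8543  x^+=3.5849  v^+=-0.6605  a^+=0.1567
step 3: x_pred=3.2168  r=-3.3668  x^+=0.9341  v^+=-1.8908  a^+=-0.3858
step 4: x_pred=-0.2698  r=-1.9702  x^+=-1.6056  v^+=-2.8972  a^+=-0.7032
step 5: x_pred=-3.4705  r=-1.8495  x^+=-4.7245  v^+=-4.0466  a^+=-1.0012

x_post = -4.7245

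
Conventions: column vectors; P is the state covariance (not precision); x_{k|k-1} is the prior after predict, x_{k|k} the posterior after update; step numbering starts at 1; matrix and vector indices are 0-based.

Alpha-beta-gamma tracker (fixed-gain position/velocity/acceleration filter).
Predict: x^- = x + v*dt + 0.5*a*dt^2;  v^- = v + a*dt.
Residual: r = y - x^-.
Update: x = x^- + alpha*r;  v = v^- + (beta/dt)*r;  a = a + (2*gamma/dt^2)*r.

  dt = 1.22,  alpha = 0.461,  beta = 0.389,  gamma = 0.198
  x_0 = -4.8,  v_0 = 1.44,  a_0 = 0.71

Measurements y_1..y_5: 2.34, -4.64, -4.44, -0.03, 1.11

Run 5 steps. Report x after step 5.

step 1: x_pred=-2.5148  r=4.8548  x^+=-0.2767  v^+=3.8542  a^+=2.0017
step 2: x_pred=5.9150  r=-10.5550  x^+=1.0491  v^+=2.9307  a^+=-0.8066
step 3: x_pred=4.0244  r=-8.4644  x^+=0.1223  v^+=-0.7522  a^+=-3.0586
step 4: x_pred=-3.0716  r=3.0416  x^+=-1.6694  v^+=-3.5138  a^+=-2.2493
step 5: x_pred=-7.6302  r=8.7402  x^+=-3.6010  v^+=-3.4712  a^+=0.0761

x_post = -3.6010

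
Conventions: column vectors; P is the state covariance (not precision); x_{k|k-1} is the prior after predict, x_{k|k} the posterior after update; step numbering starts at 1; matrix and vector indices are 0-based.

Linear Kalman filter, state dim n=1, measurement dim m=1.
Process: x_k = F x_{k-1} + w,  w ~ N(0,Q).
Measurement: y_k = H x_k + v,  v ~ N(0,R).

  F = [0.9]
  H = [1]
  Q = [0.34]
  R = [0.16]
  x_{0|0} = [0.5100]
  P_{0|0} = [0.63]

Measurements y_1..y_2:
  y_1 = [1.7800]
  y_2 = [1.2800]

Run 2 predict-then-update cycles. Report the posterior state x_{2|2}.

x_post = [1.3151]

step 1: x^-=[0.4590]  P^-=[0.8503]  S=[1.0103]  K=[0.8416]  nu=[1.3210]  x^+=[1.5708]  P^+=[0.1347]
step 2: x^-=[1.4137]  P^-=[0.4491]  S=[0.6091]  K=[0.7373]  nu=[-0.1337]  x^+=[1.3151]  P^+=[0.1180]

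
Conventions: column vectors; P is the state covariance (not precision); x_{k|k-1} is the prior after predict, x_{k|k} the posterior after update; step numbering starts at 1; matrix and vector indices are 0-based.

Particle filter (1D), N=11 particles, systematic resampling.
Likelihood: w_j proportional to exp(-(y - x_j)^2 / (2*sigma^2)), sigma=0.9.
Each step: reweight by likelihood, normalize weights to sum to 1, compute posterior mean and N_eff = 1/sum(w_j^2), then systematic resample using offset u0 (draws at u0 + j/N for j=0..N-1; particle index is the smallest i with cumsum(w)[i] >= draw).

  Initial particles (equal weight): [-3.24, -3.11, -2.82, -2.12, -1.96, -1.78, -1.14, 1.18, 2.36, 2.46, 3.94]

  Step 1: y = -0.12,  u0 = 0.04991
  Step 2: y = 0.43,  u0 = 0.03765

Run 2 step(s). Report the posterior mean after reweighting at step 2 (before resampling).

step 1: w=[0.0019, 0.0030, 0.0084, 0.0639, 0.0933, 0.1377, 0.3968, 0.2657, 0.0169, 0.0124, 0.0000]  mean=-0.6706  Neff=3.8410  idx=[3, 4, 5, 6, 6, 6, 6, 6, 7, 7, 7]
step 2: w=[0.0055, 0.0089, 0.0148, 0.0660, 0.0660, 0.0660, 0.0660, 0.0660, 0.2136, 0.2136, 0.2136]  mean=0.3245  Neff=6.2900  idx=[3, 4, 5, 7, 8, 8, 9, 9, 9, 10, 10]

post_mean = 0.3245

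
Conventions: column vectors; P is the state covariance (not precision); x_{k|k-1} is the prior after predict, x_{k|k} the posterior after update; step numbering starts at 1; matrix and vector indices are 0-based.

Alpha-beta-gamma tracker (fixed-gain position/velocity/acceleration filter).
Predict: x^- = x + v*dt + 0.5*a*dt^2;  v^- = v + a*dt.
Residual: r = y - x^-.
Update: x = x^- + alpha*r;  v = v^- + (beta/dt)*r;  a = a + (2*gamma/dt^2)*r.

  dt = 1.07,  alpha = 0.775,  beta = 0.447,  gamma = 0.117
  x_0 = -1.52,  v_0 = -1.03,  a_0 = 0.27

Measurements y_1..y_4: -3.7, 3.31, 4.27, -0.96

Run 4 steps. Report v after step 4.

v_post = 1.1373

step 1: x_pred=-2.4675  r=-1.2325  x^+=-3.4227  v^+=-1.2560  a^+=0.0181
step 2: x_pred=-4.7562  r=8.0662  x^+=1.4951  v^+=2.1331  a^+=1.6667
step 3: x_pred=4.7317  r=-0.4617  x^+=4.3739  v^+=3.7236  a^+=1.5724
step 4: x_pred=9.2583  r=-10.2183  x^+=1.3391  v^+=1.1373  a^+=-0.5161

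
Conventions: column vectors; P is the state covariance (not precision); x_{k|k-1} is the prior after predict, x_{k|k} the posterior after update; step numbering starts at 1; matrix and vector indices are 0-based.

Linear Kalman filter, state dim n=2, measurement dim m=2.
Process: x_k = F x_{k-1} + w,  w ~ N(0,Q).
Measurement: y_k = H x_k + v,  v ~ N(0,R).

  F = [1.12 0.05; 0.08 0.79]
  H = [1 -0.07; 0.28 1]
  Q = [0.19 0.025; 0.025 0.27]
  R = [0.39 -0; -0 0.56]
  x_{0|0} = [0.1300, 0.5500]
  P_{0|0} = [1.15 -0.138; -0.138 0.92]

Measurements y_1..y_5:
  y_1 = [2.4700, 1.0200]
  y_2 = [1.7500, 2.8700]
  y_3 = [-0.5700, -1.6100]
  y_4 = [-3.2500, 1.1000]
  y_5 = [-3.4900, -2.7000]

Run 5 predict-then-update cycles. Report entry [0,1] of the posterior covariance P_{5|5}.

P_post[0,1] = -0.0023

step 1: x^-=[0.1731, 0.4449]  P^-=[1.6194 0.0417; 0.0417 0.8341]  S=[2.0076 0.4360; 0.4360 1.5444]  K=[0.7836 0.0994; -0.1355 0.5859]  nu=[2.3280, 0.5266]  x^+=[2.0497, 0.4379]  P^+=[0.3035 -0.0293; -0.0293 0.3363]
step 2: x^-=[2.3175, 0.5099]  P^-=[0.5683 0.0394; 0.0394 0.4781]  S=[0.9551 0.1643; 0.1643 1.1048]  K=[0.5759 0.0941; -0.0718 0.4535]  nu=[-0.5318, 1.7111]  x^+=[2.1722, 1.3240]  P^+=[0.2239 -0.0100; -0.0100 0.2567]
step 3: x^-=[2.4990, 1.2198]  P^-=[0.4704 0.0463; 0.0463 0.4304]  S=[0.8560 0.1470; 0.1470 1.0532]  K=[0.5294 0.0951; -0.0547 0.4286]  nu=[-2.9837, -3.5295]  x^+=[0.5837, -0.1298]  P^+=[0.2062 -0.0044; -0.0044 0.2413]
step 4: x^-=[0.6473, -0.0558]  P^-=[0.4487 0.0491; 0.0491 0.4213]  S=[0.8339 0.1442; 0.1442 1.0440]  K=[0.5174 0.0958; -0.0498 0.4236]  nu=[-3.9012, 0.9746]  x^+=[-1.2777, 0.5514]  P^+=[0.2016 -0.0028; -0.0028 0.2380]
step 5: x^-=[-1.4035, 0.3334]  P^-=[0.4432 0.0500; 0.0500 0.4195]  S=[0.8282 0.1437; 0.1437 1.0422]  K=[0.5142 0.0961; -0.0484 0.4226]  nu=[-2.0632, -2.6404]  x^+=[-2.7181, -0.6825]  P^+=[0.2004 -0.0023; -0.0023 0.2373]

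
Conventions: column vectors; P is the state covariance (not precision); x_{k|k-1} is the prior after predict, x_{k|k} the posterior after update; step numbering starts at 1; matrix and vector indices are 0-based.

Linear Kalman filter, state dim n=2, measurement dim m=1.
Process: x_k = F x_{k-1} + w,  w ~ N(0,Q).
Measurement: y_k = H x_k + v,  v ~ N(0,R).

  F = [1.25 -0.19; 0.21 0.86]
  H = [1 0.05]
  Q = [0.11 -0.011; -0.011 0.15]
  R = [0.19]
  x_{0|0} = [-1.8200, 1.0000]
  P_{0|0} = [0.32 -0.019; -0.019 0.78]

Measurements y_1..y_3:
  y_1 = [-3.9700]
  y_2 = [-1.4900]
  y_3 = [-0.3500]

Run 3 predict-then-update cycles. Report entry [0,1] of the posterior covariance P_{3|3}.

step 1: x^-=[-2.4650, 0.4778]  P^-=[0.6472 -0.0741; -0.0741 0.7341]  S=[0.8316]  K=[0.7738; -0.0450]  nu=[-1.5289]  x^+=[-3.6480, 0.5466]  P^+=[0.1493 -0.0452; -0.0452 0.7325]
step 2: x^-=[-4.6639, -0.2960]  P^-=[0.3911 -0.1383; -0.1383 0.6820]  S=[0.5690]  K=[0.6752; -0.1830]  nu=[3.1887]  x^+=[-2.5107, -0.8797]  P^+=[0.1317 -0.0679; -0.0679 0.6629]
step 3: x^-=[-2.9713, -1.2838]  P^-=[0.3720 -0.1551; -0.1551 0.6216]  S=[0.5480]  K=[0.6646; -0.2262]  nu=[2.6855]  x^+=[-1.1865, -1.8913]  P^+=[0.1299 -0.0727; -0.0727 0.5935]

P_post[0,1] = -0.0727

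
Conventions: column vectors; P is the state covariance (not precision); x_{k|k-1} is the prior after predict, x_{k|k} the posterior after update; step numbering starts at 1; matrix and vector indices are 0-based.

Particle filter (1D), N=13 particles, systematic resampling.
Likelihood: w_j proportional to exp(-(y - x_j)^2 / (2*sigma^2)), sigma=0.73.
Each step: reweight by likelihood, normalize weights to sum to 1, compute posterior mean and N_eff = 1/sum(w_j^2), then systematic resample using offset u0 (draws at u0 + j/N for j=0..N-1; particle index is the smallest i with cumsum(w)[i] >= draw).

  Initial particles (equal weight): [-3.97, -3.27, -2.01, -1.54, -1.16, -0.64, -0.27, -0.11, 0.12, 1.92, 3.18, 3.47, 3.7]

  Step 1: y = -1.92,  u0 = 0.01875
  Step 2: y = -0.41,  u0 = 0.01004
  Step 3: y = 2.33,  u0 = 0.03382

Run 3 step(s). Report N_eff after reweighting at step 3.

N_eff = 3.4592

step 1: w=[0.0064, 0.0602, 0.3301, 0.2904, 0.1934, 0.0715, 0.0259, 0.0154, 0.0067, 0.0000, 0.0000, 0.0000, 0.0000]  mean=-1.6111  Neff=4.1589  idx=[1, 2, 2, 2, 2, 3, 3, 3, 3, 4, 4, 4, 5]
step 2: w=[0.0001, 0.0211, 0.0211, 0.0211, 0.0211, 0.0703, 0.0703, 0.0703, 0.0703, 0.1375, 0.1375, 0.1375, 0.2218]  mean=-1.2236  Neff=7.8469  idx=[1, 5, 6, 7, 8, 9, 9, 10, 10, 11, 12, 12, 12]
step 3: w=[0.0000, 0.0010, 0.0010, 0.0010, 0.0010, 0.0133, 0.0133, 0.0133, 0.0133, 0.0133, 0.3099, 0.3099, 0.3099]  mean=-0.6780  Neff=3.4592  idx=[7, 10, 10, 10, 10, 11, 11, 11, 11, 12, 12, 12, 12]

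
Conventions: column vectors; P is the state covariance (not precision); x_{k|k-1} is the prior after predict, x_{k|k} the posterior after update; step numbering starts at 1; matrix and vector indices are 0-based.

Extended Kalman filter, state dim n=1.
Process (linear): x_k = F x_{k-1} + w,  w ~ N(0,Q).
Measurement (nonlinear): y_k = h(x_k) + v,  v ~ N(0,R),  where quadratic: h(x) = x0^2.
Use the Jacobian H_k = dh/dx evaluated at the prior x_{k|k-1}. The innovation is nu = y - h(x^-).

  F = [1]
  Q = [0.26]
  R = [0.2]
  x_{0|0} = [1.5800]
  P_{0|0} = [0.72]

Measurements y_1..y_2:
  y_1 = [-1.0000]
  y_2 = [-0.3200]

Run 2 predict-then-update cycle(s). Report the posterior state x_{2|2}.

x_post = [0.1654]

step 1: x^-=[1.5800]  P^-=[0.9800]  H_jac=[3.1600]  S=[9.9859]  K=[0.3101]  nu=[-3.4964]  x^+=[0.4957]  P^+=[0.0196]
step 2: x^-=[0.4957]  P^-=[0.2796]  H_jac=[0.9914]  S=[0.4748]  K=[0.5838]  nu=[-0.5657]  x^+=[0.1654]  P^+=[0.1178]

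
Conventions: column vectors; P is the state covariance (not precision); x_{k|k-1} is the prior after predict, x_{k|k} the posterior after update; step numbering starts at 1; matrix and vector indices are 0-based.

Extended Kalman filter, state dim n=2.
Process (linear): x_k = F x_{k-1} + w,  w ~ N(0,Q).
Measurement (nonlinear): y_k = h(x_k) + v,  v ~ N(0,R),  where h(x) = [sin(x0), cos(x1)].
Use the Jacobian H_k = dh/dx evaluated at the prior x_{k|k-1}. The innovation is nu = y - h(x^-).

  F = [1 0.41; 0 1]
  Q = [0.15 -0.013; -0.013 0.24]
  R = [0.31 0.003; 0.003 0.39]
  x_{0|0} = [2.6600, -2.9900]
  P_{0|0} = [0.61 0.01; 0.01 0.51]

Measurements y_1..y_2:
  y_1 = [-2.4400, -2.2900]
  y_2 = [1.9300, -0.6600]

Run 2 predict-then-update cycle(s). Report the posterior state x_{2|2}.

x_post = [0.5012, -3.2605]

step 1: x^-=[1.4341, -2.9900]  P^-=[0.8539 0.2061; 0.2061 0.7500]  H_jac=[0.1363 0.0000; 0.0000 0.1510]  S=[0.3259 0.0072; 0.0072 0.4071]  K=[0.3555 0.0701; 0.0800 0.2768]  nu=[-3.4307, -1.3015]  x^+=[0.1231, -3.6248]  P^+=[0.8104 0.1882; 0.1882 0.7164]
step 2: x^-=[-1.3631, -3.6248]  P^-=[1.2351 0.4689; 0.4689 0.9564]  H_jac=[0.2062 0.0000; 0.0000 -0.4646]  S=[0.3625 -0.0419; -0.0419 0.5965]  K=[0.6657 -0.3185; 0.1820 -0.7322]  nu=[2.9085, 0.2255]  x^+=[0.5012, -3.2605]  P^+=[0.9962 0.2630; 0.2630 0.6134]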